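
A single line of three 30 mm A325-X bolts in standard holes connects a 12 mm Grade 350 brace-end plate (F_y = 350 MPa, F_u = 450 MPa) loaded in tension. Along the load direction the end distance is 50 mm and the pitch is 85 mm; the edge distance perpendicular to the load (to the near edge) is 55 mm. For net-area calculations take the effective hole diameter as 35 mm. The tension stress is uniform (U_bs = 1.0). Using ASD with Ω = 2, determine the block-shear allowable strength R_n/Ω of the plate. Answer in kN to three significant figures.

316 kN

Shear plane L_v = 50 + 2·85 = 220 mm; A_gv = 220 × 12 = 2640 mm².
A_nv = (220 − 2.5·35) × 12 = 1590 mm².
A_nt = (55 − 0.5·35) × 12 = 450 mm².
0.6 F_u A_nv = 429.3 kN; 0.6 F_y A_gv = 554.4 kN → shear rupture governs the shear term.
R_n = 429.3 + 1.0 × 450 × 450 / 1000 = 631.8 kN.
Allowable strength R_n/Ω = 631.8 / 2 = 316 kN.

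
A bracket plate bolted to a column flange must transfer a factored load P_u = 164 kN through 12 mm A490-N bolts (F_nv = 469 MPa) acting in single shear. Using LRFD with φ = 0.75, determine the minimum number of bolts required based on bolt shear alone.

5 bolts

A_b = π·12²/4 = 113.1 mm².
Per-bolt design strength φR_n = 0.75 × 469 × 113.1 × 1 / 1000 = 39.78 kN.
n ≥ 164 / 39.78 = 4.122 → use 5 bolts.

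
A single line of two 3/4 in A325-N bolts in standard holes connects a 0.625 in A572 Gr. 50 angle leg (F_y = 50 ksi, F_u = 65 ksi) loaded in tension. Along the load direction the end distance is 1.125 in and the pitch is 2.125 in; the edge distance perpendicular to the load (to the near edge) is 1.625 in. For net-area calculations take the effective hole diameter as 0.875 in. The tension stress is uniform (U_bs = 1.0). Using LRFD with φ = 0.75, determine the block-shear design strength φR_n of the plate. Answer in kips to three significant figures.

71.6 kips

Shear plane L_v = 1.125 + 1·2.125 = 3.25 in; A_gv = 3.25 × 0.625 = 2.031 in².
A_nv = (3.25 − 1.5·0.875) × 0.625 = 1.211 in².
A_nt = (1.625 − 0.5·0.875) × 0.625 = 0.7422 in².
0.6 F_u A_nv = 47.23 kips; 0.6 F_y A_gv = 60.94 kips → shear rupture governs the shear term.
R_n = 47.23 + 1.0 × 65 × 0.7422 = 95.47 kips.
Design strength φR_n = 0.75 × 95.47 = 71.6 kips.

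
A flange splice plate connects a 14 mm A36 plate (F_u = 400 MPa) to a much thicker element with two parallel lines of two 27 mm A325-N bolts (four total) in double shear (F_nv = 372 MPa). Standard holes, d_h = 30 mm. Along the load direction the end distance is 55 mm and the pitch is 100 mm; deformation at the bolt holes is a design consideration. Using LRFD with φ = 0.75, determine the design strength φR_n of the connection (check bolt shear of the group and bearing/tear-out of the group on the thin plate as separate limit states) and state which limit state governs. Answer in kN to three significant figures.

Bolt shear: A_b = π·27²/4 = 572.6 mm²; R_n = 372 × 572.6 × 4 × 2 / 1000 = 1704 kN → 0.75 × 1704 = 1280 kN.
Bearing (1.2 l_c t F_u ≤ 2.4 d t F_u): upper limit = 2.4·27·14·400 / 1000 = 362.9 kN.
  Edge l_c = 55 − 30/2 = 40 → r_n = 268.8 kN; interior l_c = 100 − 30 = 70 → r_n = 362.9 kN.
  R_n,bearing = 2·268.8 + 2·362.9 = 1263 kN → 0.75 × 1263 = 948 kN.
Bearing governs: 948 kN.

948 kN (bearing governs)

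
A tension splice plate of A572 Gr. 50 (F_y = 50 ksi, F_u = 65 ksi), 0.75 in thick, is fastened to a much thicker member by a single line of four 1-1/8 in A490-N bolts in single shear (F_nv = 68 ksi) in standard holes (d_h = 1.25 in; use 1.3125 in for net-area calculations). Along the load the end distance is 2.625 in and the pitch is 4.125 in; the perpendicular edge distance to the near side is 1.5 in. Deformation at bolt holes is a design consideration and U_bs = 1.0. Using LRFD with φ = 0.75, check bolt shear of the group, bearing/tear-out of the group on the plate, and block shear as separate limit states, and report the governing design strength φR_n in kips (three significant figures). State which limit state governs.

203 kips (bolt shear governs)

Bolt shear: A_b = π·1.125²/4 = 0.994 in²; R_n = 68 × 0.994 × 4 × 1 = 270.4 kips → 0.75 × 270.4 = 203 kips.
Bearing: edge l_c = 2, r_n = 117 kips; interior l_c = 2.875, r_n = 131.6 kips; R_n = 117 + 3·131.6 = 511.9 kips → 384 kips.
Block shear: A_gv = 11.25, A_nv = 7.805, A_nt = 0.6328 in²; R_n = min(0.6F_uA_nv, 0.6F_yA_gv) + U_bs·F_u·A_nt = 345.5 kips → 259 kips.
Bolt shear governs: 203 kips.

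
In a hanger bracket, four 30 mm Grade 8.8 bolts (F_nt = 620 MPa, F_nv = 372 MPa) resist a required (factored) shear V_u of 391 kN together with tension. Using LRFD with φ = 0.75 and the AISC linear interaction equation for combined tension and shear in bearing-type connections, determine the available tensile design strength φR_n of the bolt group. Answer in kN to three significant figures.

A_b = π·30²/4 = 706.9 mm²; f_rv = 391 × 1000 / (4 × 706.9) = 138.3 MPa.
F'_nt = 1.3 F_nt − (F_nt / φF_nv) f_rv = 1.3·620 − (620/(0.75·372))·138.3 = 498.7 MPa, capped at F_nt → F'_nt = 498.7 MPa.
R_n = F'_nt · A_b · n = 498.7 × 706.9 × 4 / 1000 = 1410 kN.
Design strength φR_n = 0.75 × 1410 = 1060 kN.

1060 kN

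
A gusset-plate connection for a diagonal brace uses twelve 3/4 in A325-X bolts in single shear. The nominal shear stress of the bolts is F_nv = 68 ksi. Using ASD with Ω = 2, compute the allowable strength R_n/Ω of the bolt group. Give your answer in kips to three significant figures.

A_b = π × 0.75² / 4 = 0.4418 in².
R_n = F_nv · A_b · n · n_s = 68 × 0.4418 × 12 × 1 = 360.5 kips.
Allowable strength R_n/Ω = 360.5 / 2 = 180 kips.

180 kips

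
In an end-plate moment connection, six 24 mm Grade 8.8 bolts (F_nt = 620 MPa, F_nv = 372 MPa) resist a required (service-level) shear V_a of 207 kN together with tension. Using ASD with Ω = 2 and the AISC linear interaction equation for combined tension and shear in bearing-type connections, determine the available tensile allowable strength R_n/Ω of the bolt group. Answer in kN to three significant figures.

749 kN

A_b = π·24²/4 = 452.4 mm²; f_rv = 207 × 1000 / (6 × 452.4) = 76.26 MPa.
F'_nt = 1.3 F_nt − (Ω F_nt / F_nv) f_rv = 1.3·620 − (2·620/372)·76.26 = 551.8 MPa, capped at F_nt → F'_nt = 551.8 MPa.
R_n = F'_nt · A_b · n = 551.8 × 452.4 × 6 / 1000 = 1498 kN.
Allowable strength R_n/Ω = 1498 / 2 = 749 kN.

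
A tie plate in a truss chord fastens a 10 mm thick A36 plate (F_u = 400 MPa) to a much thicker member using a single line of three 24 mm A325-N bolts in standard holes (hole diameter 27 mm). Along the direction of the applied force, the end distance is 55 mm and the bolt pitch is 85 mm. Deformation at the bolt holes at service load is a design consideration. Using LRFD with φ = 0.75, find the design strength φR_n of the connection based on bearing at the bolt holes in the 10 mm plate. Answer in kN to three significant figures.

Per bolt r_n = 1.2 l_c t F_u ≤ 2.4 d t F_u; upper limit = 2.4 × 24 × 10 × 400 / 1000 = 230.4 kN.
Edge bolt: l_c = 55 − 27/2 = 41.5 mm → 1.2 × 41.5 × 10 × 400 / 1000 = 199.2 → r_n = 199.2 kN.
Interior bolts: l_c = 85 − 27 = 58 mm → 1.2 × 58 × 10 × 400 / 1000 = 278.4 → r_n = 230.4 kN.
R_n = 1 × 199.2 + 2 × 230.4 = 660 kN.
Design strength φR_n = 0.75 × 660 = 495 kN.

495 kN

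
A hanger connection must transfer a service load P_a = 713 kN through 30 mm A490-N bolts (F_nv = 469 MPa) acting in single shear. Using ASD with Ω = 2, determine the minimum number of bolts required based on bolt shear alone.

5 bolts

A_b = π·30²/4 = 706.9 mm².
Per-bolt allowable strength R_n/Ω = 469 × 706.9 × 1 / 1000 / 2 = 165.8 kN.
n ≥ 713 / 165.8 = 4.301 → use 5 bolts.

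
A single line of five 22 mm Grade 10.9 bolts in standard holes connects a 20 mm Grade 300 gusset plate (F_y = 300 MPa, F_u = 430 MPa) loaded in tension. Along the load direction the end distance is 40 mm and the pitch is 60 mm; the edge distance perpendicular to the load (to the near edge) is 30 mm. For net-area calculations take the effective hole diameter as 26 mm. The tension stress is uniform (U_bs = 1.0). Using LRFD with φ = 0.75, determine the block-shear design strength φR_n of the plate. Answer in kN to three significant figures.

740 kN

Shear plane L_v = 40 + 4·60 = 280 mm; A_gv = 280 × 20 = 5600 mm².
A_nv = (280 − 4.5·26) × 20 = 3260 mm².
A_nt = (30 − 0.5·26) × 20 = 340 mm².
0.6 F_u A_nv = 841.1 kN; 0.6 F_y A_gv = 1008 kN → shear rupture governs the shear term.
R_n = 841.1 + 1.0 × 430 × 340 / 1000 = 987.3 kN.
Design strength φR_n = 0.75 × 987.3 = 740 kN.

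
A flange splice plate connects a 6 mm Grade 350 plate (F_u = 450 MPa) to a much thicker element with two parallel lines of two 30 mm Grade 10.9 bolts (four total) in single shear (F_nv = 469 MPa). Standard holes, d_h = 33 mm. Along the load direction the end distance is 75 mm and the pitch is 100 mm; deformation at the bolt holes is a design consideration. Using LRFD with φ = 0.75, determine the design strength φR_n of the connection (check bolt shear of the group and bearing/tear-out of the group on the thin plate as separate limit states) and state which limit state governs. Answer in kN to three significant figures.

576 kN (bearing governs)

Bolt shear: A_b = π·30²/4 = 706.9 mm²; R_n = 469 × 706.9 × 4 × 1 / 1000 = 1326 kN → 0.75 × 1326 = 995 kN.
Bearing (1.2 l_c t F_u ≤ 2.4 d t F_u): upper limit = 2.4·30·6·450 / 1000 = 194.4 kN.
  Edge l_c = 75 − 33/2 = 58.5 → r_n = 189.5 kN; interior l_c = 100 − 33 = 67 → r_n = 194.4 kN.
  R_n,bearing = 2·189.5 + 2·194.4 = 767.9 kN → 0.75 × 767.9 = 576 kN.
Bearing governs: 576 kN.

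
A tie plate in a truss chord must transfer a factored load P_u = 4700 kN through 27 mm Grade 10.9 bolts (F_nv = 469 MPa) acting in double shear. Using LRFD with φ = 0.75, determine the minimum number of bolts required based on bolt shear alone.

12 bolts

A_b = π·27²/4 = 572.6 mm².
Per-bolt design strength φR_n = 0.75 × 469 × 572.6 × 2 / 1000 = 402.8 kN.
n ≥ 4700 / 402.8 = 11.67 → use 12 bolts.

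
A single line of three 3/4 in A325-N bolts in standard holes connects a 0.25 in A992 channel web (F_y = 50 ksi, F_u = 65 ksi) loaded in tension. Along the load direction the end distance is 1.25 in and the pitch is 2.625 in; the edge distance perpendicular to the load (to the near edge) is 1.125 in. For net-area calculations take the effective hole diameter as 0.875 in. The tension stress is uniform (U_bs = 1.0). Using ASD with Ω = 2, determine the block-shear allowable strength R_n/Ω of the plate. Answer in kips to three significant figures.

26.6 kips

Shear plane L_v = 1.25 + 2·2.625 = 6.5 in; A_gv = 6.5 × 0.25 = 1.625 in².
A_nv = (6.5 − 2.5·0.875) × 0.25 = 1.078 in².
A_nt = (1.125 − 0.5·0.875) × 0.25 = 0.1719 in².
0.6 F_u A_nv = 42.05 kips; 0.6 F_y A_gv = 48.75 kips → shear rupture governs the shear term.
R_n = 42.05 + 1.0 × 65 × 0.1719 = 53.22 kips.
Allowable strength R_n/Ω = 53.22 / 2 = 26.6 kips.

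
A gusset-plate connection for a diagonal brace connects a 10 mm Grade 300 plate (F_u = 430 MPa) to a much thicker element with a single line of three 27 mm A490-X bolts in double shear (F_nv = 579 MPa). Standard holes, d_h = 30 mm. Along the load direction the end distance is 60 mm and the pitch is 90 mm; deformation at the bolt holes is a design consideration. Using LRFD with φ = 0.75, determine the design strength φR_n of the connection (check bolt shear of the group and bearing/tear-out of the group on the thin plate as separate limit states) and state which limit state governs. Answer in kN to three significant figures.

Bolt shear: A_b = π·27²/4 = 572.6 mm²; R_n = 579 × 572.6 × 3 × 2 / 1000 = 1989 kN → 0.75 × 1989 = 1490 kN.
Bearing (1.2 l_c t F_u ≤ 2.4 d t F_u): upper limit = 2.4·27·10·430 / 1000 = 278.6 kN.
  Edge l_c = 60 − 30/2 = 45 → r_n = 232.2 kN; interior l_c = 90 − 30 = 60 → r_n = 278.6 kN.
  R_n,bearing = 1·232.2 + 2·278.6 = 789.5 kN → 0.75 × 789.5 = 592 kN.
Bearing governs: 592 kN.

592 kN (bearing governs)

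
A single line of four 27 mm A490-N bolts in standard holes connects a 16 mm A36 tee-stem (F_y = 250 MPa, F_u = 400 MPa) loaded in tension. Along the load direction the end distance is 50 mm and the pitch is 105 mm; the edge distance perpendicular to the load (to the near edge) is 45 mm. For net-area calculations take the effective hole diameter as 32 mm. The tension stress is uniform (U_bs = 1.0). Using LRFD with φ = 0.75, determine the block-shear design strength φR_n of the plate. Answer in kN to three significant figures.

Shear plane L_v = 50 + 3·105 = 365 mm; A_gv = 365 × 16 = 5840 mm².
A_nv = (365 − 3.5·32) × 16 = 4048 mm².
A_nt = (45 − 0.5·32) × 16 = 464 mm².
0.6 F_u A_nv = 971.5 kN; 0.6 F_y A_gv = 876 kN → shear yielding governs the shear term.
R_n = 876 + 1.0 × 400 × 464 / 1000 = 1062 kN.
Design strength φR_n = 0.75 × 1062 = 796 kN.

796 kN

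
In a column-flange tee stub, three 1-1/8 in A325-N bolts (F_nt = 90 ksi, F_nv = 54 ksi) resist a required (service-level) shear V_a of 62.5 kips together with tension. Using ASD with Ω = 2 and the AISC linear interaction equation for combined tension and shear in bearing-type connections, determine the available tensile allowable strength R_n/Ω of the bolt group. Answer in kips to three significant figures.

A_b = π·1.125²/4 = 0.994 in²; f_rv = 62.5 / (3 × 0.994) = 20.96 ksi.
F'_nt = 1.3 F_nt − (Ω F_nt / F_nv) f_rv = 1.3·90 − (2·90/54)·20.96 = 47.14 ksi, capped at F_nt → F'_nt = 47.14 ksi.
R_n = F'_nt · A_b · n = 47.14 × 0.994 × 3 = 140.6 kips.
Allowable strength R_n/Ω = 140.6 / 2 = 70.3 kips.

70.3 kips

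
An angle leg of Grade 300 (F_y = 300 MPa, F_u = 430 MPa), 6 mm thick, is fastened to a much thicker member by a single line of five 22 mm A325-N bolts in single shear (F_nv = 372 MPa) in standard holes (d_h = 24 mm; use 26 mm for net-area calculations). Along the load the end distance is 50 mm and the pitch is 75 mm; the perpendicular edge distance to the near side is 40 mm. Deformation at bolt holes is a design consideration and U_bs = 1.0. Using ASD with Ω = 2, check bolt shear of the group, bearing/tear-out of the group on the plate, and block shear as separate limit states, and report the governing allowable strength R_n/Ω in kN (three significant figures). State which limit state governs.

Bolt shear: A_b = π·22²/4 = 380.1 mm²; R_n = 372 × 380.1 × 5 × 1 / 1000 = 707 kN → 707 / 2 = 354 kN.
Bearing: edge l_c = 38, r_n = 117.6 kN; interior l_c = 51, r_n = 136.2 kN; R_n = 117.6 + 4·136.2 = 662.5 kN → 331 kN.
Block shear: A_gv = 2100, A_nv = 1398, A_nt = 162 mm²; R_n = min(0.6F_uA_nv, 0.6F_yA_gv) + U_bs·F_u·A_nt = 430.3 kN → 215 kN.
Block shear governs: 215 kN.

215 kN (block shear governs)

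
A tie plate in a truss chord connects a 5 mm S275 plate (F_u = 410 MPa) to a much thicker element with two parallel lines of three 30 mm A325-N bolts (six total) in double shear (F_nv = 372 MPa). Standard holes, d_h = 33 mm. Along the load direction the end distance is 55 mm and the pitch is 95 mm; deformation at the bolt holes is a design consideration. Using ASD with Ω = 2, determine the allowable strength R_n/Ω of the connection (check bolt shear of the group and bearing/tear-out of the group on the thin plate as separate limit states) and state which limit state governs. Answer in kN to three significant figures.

390 kN (bearing governs)

Bolt shear: A_b = π·30²/4 = 706.9 mm²; R_n = 372 × 706.9 × 6 × 2 / 1000 = 3155 kN → 3155 / 2 = 1580 kN.
Bearing (1.2 l_c t F_u ≤ 2.4 d t F_u): upper limit = 2.4·30·5·410 / 1000 = 147.6 kN.
  Edge l_c = 55 − 33/2 = 38.5 → r_n = 94.71 kN; interior l_c = 95 − 33 = 62 → r_n = 147.6 kN.
  R_n,bearing = 2·94.71 + 4·147.6 = 779.8 kN → 779.8 / 2 = 390 kN.
Bearing governs: 390 kN.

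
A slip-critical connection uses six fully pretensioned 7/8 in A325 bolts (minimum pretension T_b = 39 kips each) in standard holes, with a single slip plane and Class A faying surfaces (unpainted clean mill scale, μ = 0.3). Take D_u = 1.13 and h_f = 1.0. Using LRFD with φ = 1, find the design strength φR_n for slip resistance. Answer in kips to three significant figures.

R_n = μ · D_u · h_f · T_b · n_s · n_b = 0.3 × 1.13 × 1.0 × 39 × 1 × 6 = 79.33 kips.
Design strength φR_n = 1 × 79.33 = 79.3 kips.

79.3 kips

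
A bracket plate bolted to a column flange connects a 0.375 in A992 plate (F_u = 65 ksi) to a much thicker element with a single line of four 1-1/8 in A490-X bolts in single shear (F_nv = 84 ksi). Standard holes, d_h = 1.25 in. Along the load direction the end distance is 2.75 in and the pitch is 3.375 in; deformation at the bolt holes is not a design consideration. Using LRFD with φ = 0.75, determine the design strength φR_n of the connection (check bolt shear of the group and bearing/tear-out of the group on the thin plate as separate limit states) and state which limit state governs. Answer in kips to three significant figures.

233 kips (bearing governs)

Bolt shear: A_b = π·1.125²/4 = 0.994 in²; R_n = 84 × 0.994 × 4 × 1 = 334 kips → 0.75 × 334 = 250 kips.
Bearing (1.5 l_c t F_u ≤ 3.0 d t F_u): upper limit = 3.0·1.125·0.375·65 = 82.27 kips.
  Edge l_c = 2.75 − 1.25/2 = 2.125 → r_n = 77.7 kips; interior l_c = 3.375 − 1.25 = 2.125 → r_n = 77.7 kips.
  R_n,bearing = 1·77.7 + 3·77.7 = 310.8 kips → 0.75 × 310.8 = 233 kips.
Bearing governs: 233 kips.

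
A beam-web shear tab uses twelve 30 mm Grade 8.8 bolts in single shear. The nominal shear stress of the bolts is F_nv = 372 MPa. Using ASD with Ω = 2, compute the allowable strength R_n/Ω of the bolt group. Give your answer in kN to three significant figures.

A_b = π × 30² / 4 = 706.9 mm².
R_n = F_nv · A_b · n · n_s = 372 × 706.9 × 12 × 1 / 1000 = 3155 kN.
Allowable strength R_n/Ω = 3155 / 2 = 1580 kN.

1580 kN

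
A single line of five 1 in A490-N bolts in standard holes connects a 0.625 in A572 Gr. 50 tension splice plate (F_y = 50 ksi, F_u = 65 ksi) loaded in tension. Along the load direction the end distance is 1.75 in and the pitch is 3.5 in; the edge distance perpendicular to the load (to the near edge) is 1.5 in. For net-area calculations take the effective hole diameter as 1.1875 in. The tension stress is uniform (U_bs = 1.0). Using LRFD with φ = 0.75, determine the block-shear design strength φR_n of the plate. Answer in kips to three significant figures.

218 kips

Shear plane L_v = 1.75 + 4·3.5 = 15.75 in; A_gv = 15.75 × 0.625 = 9.844 in².
A_nv = (15.75 − 4.5·1.1875) × 0.625 = 6.504 in².
A_nt = (1.5 − 0.5·1.1875) × 0.625 = 0.5664 in².
0.6 F_u A_nv = 253.7 kips; 0.6 F_y A_gv = 295.3 kips → shear rupture governs the shear term.
R_n = 253.7 + 1.0 × 65 × 0.5664 = 290.5 kips.
Design strength φR_n = 0.75 × 290.5 = 218 kips.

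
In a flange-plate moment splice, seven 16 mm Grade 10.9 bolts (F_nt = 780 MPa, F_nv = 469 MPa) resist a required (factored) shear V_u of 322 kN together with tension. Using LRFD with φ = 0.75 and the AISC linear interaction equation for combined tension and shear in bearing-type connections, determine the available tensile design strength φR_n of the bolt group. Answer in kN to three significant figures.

535 kN

A_b = π·16²/4 = 201.1 mm²; f_rv = 322 × 1000 / (7 × 201.1) = 228.8 MPa.
F'_nt = 1.3 F_nt − (F_nt / φF_nv) f_rv = 1.3·780 − (780/(0.75·469))·228.8 = 506.7 MPa, capped at F_nt → F'_nt = 506.7 MPa.
R_n = F'_nt · A_b · n = 506.7 × 201.1 × 7 / 1000 = 713.1 kN.
Design strength φR_n = 0.75 × 713.1 = 535 kN.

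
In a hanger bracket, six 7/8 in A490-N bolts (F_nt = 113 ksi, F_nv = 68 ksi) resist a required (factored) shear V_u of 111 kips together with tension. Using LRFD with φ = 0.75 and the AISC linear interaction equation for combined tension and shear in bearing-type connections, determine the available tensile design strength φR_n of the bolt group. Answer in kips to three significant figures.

A_b = π·0.875²/4 = 0.6013 in²; f_rv = 111 / (6 × 0.6013) = 30.77 ksi.
F'_nt = 1.3 F_nt − (F_nt / φF_nv) f_rv = 1.3·113 − (113/(0.75·68))·30.77 = 78.73 ksi, capped at F_nt → F'_nt = 78.73 ksi.
R_n = F'_nt · A_b · n = 78.73 × 0.6013 × 6 = 284.1 kips.
Design strength φR_n = 0.75 × 284.1 = 213 kips.

213 kips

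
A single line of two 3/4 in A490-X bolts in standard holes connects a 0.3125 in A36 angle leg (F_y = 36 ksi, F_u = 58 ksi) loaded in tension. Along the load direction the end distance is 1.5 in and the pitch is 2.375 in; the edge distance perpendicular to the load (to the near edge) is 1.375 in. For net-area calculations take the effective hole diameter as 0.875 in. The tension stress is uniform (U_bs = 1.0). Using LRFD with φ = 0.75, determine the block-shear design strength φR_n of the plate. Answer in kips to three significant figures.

Shear plane L_v = 1.5 + 1·2.375 = 3.875 in; A_gv = 3.875 × 0.3125 = 1.211 in².
A_nv = (3.875 − 1.5·0.875) × 0.3125 = 0.8008 in².
A_nt = (1.375 − 0.5·0.875) × 0.3125 = 0.293 in².
0.6 F_u A_nv = 27.87 kips; 0.6 F_y A_gv = 26.16 kips → shear yielding governs the shear term.
R_n = 26.16 + 1.0 × 58 × 0.293 = 43.15 kips.
Design strength φR_n = 0.75 × 43.15 = 32.4 kips.

32.4 kips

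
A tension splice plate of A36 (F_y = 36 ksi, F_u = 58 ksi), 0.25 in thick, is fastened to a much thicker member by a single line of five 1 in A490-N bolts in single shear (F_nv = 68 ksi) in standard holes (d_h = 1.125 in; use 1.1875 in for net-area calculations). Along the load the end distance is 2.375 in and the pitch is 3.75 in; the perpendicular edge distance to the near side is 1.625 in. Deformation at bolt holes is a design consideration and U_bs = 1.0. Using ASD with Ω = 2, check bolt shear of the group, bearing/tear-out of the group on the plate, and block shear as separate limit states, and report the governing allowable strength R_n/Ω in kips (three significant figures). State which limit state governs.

Bolt shear: A_b = π·1²/4 = 0.7854 in²; R_n = 68 × 0.7854 × 5 × 1 = 267 kips → 267 / 2 = 134 kips.
Bearing: edge l_c = 1.812, r_n = 31.54 kips; interior l_c = 2.625, r_n = 34.8 kips; R_n = 31.54 + 4·34.8 = 170.7 kips → 85.4 kips.
Block shear: A_gv = 4.344, A_nv = 3.008, A_nt = 0.2578 in²; R_n = min(0.6F_uA_nv, 0.6F_yA_gv) + U_bs·F_u·A_nt = 108.8 kips → 54.4 kips.
Block shear governs: 54.4 kips.

54.4 kips (block shear governs)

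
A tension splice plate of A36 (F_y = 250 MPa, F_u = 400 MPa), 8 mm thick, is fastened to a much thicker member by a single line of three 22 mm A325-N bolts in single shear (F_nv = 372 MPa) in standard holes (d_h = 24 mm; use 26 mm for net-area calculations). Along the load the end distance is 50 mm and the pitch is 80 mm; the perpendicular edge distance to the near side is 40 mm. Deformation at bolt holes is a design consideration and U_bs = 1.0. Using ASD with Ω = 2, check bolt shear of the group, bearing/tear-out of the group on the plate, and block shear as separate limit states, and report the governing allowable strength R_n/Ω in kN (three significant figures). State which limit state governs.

Bolt shear: A_b = π·22²/4 = 380.1 mm²; R_n = 372 × 380.1 × 3 × 1 / 1000 = 424.2 kN → 424.2 / 2 = 212 kN.
Bearing: edge l_c = 38, r_n = 145.9 kN; interior l_c = 56, r_n = 169 kN; R_n = 145.9 + 2·169 = 483.8 kN → 242 kN.
Block shear: A_gv = 1680, A_nv = 1160, A_nt = 216 mm²; R_n = min(0.6F_uA_nv, 0.6F_yA_gv) + U_bs·F_u·A_nt = 338.4 kN → 169 kN.
Block shear governs: 169 kN.

169 kN (block shear governs)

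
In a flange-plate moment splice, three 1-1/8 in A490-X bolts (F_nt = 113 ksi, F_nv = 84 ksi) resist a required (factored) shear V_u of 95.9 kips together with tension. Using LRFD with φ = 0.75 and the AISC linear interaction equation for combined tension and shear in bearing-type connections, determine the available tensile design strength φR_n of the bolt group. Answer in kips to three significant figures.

200 kips

A_b = π·1.125²/4 = 0.994 in²; f_rv = 95.9 / (3 × 0.994) = 32.16 ksi.
F'_nt = 1.3 F_nt − (F_nt / φF_nv) f_rv = 1.3·113 − (113/(0.75·84))·32.16 = 89.22 ksi, capped at F_nt → F'_nt = 89.22 ksi.
R_n = F'_nt · A_b · n = 89.22 × 0.994 × 3 = 266.1 kips.
Design strength φR_n = 0.75 × 266.1 = 200 kips.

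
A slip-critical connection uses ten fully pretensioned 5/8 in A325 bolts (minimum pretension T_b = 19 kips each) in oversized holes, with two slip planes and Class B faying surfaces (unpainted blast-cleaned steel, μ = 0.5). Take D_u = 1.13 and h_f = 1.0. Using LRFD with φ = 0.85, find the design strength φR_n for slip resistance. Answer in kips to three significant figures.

182 kips

R_n = μ · D_u · h_f · T_b · n_s · n_b = 0.5 × 1.13 × 1.0 × 19 × 2 × 10 = 214.7 kips.
Design strength φR_n = 0.85 × 214.7 = 182 kips.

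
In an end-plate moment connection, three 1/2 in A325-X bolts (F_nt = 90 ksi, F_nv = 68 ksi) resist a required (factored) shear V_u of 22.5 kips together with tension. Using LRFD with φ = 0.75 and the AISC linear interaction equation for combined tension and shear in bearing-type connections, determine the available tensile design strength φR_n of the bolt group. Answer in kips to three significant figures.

A_b = π·0.5²/4 = 0.1963 in²; f_rv = 22.5 / (3 × 0.1963) = 38.2 ksi.
F'_nt = 1.3 F_nt − (F_nt / φF_nv) f_rv = 1.3·90 − (90/(0.75·68))·38.2 = 49.59 ksi, capped at F_nt → F'_nt = 49.59 ksi.
R_n = F'_nt · A_b · n = 49.59 × 0.1963 × 3 = 29.21 kips.
Design strength φR_n = 0.75 × 29.21 = 21.9 kips.

21.9 kips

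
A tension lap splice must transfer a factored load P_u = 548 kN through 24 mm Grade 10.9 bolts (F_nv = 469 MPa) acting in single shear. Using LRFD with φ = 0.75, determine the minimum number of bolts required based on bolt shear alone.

A_b = π·24²/4 = 452.4 mm².
Per-bolt design strength φR_n = 0.75 × 469 × 452.4 × 1 / 1000 = 159.1 kN.
n ≥ 548 / 159.1 = 3.444 → use 4 bolts.

4 bolts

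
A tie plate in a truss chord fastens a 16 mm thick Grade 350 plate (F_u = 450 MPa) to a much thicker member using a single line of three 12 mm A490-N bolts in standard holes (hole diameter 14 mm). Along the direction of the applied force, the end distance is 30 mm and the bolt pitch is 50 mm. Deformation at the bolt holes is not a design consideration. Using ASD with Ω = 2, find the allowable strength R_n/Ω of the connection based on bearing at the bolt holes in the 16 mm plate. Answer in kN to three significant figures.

383 kN

Per bolt r_n = 1.5 l_c t F_u ≤ 3.0 d t F_u; upper limit = 3.0 × 12 × 16 × 450 / 1000 = 259.2 kN.
Edge bolt: l_c = 30 − 14/2 = 23 mm → 1.5 × 23 × 16 × 450 / 1000 = 248.4 → r_n = 248.4 kN.
Interior bolts: l_c = 50 − 14 = 36 mm → 1.5 × 36 × 16 × 450 / 1000 = 388.8 → r_n = 259.2 kN.
R_n = 1 × 248.4 + 2 × 259.2 = 766.8 kN.
Allowable strength R_n/Ω = 766.8 / 2 = 383 kN.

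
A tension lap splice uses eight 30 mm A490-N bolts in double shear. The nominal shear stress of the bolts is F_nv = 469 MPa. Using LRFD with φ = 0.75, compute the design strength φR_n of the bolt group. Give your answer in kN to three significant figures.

A_b = π × 30² / 4 = 706.9 mm².
R_n = F_nv · A_b · n · n_s = 469 × 706.9 × 8 × 2 / 1000 = 5304 kN.
Design strength φR_n = 0.75 × 5304 = 3980 kN.

3980 kN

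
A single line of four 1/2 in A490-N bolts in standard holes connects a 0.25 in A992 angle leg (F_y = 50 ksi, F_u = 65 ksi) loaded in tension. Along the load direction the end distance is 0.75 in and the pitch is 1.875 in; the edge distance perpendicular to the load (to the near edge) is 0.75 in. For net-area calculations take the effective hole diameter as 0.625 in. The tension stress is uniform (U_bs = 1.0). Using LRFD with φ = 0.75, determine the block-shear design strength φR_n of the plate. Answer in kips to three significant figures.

36 kips

Shear plane L_v = 0.75 + 3·1.875 = 6.375 in; A_gv = 6.375 × 0.25 = 1.594 in².
A_nv = (6.375 − 3.5·0.625) × 0.25 = 1.047 in².
A_nt = (0.75 − 0.5·0.625) × 0.25 = 0.1094 in².
0.6 F_u A_nv = 40.83 kips; 0.6 F_y A_gv = 47.81 kips → shear rupture governs the shear term.
R_n = 40.83 + 1.0 × 65 × 0.1094 = 47.94 kips.
Design strength φR_n = 0.75 × 47.94 = 36 kips.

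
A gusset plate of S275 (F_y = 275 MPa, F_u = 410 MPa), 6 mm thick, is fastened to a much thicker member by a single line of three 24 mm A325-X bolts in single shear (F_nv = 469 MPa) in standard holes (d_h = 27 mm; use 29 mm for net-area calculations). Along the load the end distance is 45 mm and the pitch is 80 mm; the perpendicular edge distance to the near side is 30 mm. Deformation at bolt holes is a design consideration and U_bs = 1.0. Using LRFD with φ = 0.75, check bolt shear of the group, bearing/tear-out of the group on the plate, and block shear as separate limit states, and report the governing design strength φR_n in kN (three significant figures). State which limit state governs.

Bolt shear: A_b = π·24²/4 = 452.4 mm²; R_n = 469 × 452.4 × 3 × 1 / 1000 = 636.5 kN → 0.75 × 636.5 = 477 kN.
Bearing: edge l_c = 31.5, r_n = 92.99 kN; interior l_c = 53, r_n = 141.7 kN; R_n = 92.99 + 2·141.7 = 376.4 kN → 282 kN.
Block shear: A_gv = 1230, A_nv = 795, A_nt = 93 mm²; R_n = min(0.6F_uA_nv, 0.6F_yA_gv) + U_bs·F_u·A_nt = 233.7 kN → 175 kN.
Block shear governs: 175 kN.

175 kN (block shear governs)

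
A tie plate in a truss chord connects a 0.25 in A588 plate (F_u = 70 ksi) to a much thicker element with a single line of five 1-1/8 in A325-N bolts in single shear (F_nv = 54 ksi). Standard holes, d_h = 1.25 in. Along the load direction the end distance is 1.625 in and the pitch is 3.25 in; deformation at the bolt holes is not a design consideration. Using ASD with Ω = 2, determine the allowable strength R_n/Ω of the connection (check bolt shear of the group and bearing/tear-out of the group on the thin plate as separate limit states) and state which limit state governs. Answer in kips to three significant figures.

118 kips (bearing governs)

Bolt shear: A_b = π·1.125²/4 = 0.994 in²; R_n = 54 × 0.994 × 5 × 1 = 268.4 kips → 268.4 / 2 = 134 kips.
Bearing (1.5 l_c t F_u ≤ 3.0 d t F_u): upper limit = 3.0·1.125·0.25·70 = 59.06 kips.
  Edge l_c = 1.625 − 1.25/2 = 1 → r_n = 26.25 kips; interior l_c = 3.25 − 1.25 = 2 → r_n = 52.5 kips.
  R_n,bearing = 1·26.25 + 4·52.5 = 236.2 kips → 236.2 / 2 = 118 kips.
Bearing governs: 118 kips.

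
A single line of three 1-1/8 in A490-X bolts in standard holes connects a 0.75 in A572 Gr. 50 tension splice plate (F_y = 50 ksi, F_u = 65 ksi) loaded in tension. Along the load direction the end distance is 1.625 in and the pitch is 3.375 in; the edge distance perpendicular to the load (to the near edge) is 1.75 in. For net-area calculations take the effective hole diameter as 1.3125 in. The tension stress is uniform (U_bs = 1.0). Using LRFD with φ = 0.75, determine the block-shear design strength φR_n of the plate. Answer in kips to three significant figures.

152 kips

Shear plane L_v = 1.625 + 2·3.375 = 8.375 in; A_gv = 8.375 × 0.75 = 6.281 in².
A_nv = (8.375 − 2.5·1.3125) × 0.75 = 3.82 in².
A_nt = (1.75 − 0.5·1.3125) × 0.75 = 0.8203 in².
0.6 F_u A_nv = 149 kips; 0.6 F_y A_gv = 188.4 kips → shear rupture governs the shear term.
R_n = 149 + 1.0 × 65 × 0.8203 = 202.3 kips.
Design strength φR_n = 0.75 × 202.3 = 152 kips.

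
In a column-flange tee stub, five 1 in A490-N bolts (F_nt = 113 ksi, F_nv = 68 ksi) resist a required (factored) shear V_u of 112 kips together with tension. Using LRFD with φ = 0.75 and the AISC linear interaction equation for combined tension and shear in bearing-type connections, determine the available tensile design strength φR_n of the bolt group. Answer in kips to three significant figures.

A_b = π·1²/4 = 0.7854 in²; f_rv = 112 / (5 × 0.7854) = 28.52 ksi.
F'_nt = 1.3 F_nt − (F_nt / φF_nv) f_rv = 1.3·113 − (113/(0.75·68))·28.52 = 83.71 ksi, capped at F_nt → F'_nt = 83.71 ksi.
R_n = F'_nt · A_b · n = 83.71 × 0.7854 × 5 = 328.7 kips.
Design strength φR_n = 0.75 × 328.7 = 247 kips.

247 kips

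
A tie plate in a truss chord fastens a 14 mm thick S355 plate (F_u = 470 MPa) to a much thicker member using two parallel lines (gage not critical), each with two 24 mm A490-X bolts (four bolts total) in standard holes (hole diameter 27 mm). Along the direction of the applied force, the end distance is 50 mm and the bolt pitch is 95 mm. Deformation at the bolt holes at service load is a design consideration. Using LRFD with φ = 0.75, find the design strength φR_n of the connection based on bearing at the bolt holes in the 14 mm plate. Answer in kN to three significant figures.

1000 kN

Per bolt r_n = 1.2 l_c t F_u ≤ 2.4 d t F_u; upper limit = 2.4 × 24 × 14 × 470 / 1000 = 379 kN.
Edge bolt: l_c = 50 − 27/2 = 36.5 mm → 1.2 × 36.5 × 14 × 470 / 1000 = 288.2 → r_n = 288.2 kN.
Interior bolts: l_c = 95 − 27 = 68 mm → 1.2 × 68 × 14 × 470 / 1000 = 536.9 → r_n = 379 kN.
R_n = 2 × 288.2 + 2 × 379 = 1334 kN.
Design strength φR_n = 0.75 × 1334 = 1000 kN.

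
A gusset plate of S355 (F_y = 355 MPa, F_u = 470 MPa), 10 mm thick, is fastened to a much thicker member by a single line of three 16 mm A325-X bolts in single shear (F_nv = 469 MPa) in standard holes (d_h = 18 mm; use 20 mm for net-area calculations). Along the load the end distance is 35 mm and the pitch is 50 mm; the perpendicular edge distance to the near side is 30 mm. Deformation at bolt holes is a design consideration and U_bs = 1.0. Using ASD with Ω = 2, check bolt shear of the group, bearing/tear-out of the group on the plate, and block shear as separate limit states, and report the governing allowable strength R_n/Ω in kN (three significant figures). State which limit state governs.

Bolt shear: A_b = π·16²/4 = 201.1 mm²; R_n = 469 × 201.1 × 3 × 1 / 1000 = 282.9 kN → 282.9 / 2 = 141 kN.
Bearing: edge l_c = 26, r_n = 146.6 kN; interior l_c = 32, r_n = 180.5 kN; R_n = 146.6 + 2·180.5 = 507.6 kN → 254 kN.
Block shear: A_gv = 1350, A_nv = 850, A_nt = 200 mm²; R_n = min(0.6F_uA_nv, 0.6F_yA_gv) + U_bs·F_u·A_nt = 333.7 kN → 167 kN.
Bolt shear governs: 141 kN.

141 kN (bolt shear governs)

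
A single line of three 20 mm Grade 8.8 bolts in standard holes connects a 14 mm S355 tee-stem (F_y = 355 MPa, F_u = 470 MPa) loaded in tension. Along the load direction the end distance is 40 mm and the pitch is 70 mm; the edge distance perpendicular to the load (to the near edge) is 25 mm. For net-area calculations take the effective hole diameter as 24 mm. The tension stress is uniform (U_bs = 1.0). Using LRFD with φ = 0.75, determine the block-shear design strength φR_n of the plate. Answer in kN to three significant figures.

Shear plane L_v = 40 + 2·70 = 180 mm; A_gv = 180 × 14 = 2520 mm².
A_nv = (180 − 2.5·24) × 14 = 1680 mm².
A_nt = (25 − 0.5·24) × 14 = 182 mm².
0.6 F_u A_nv = 473.8 kN; 0.6 F_y A_gv = 536.8 kN → shear rupture governs the shear term.
R_n = 473.8 + 1.0 × 470 × 182 / 1000 = 559.3 kN.
Design strength φR_n = 0.75 × 559.3 = 419 kN.

419 kN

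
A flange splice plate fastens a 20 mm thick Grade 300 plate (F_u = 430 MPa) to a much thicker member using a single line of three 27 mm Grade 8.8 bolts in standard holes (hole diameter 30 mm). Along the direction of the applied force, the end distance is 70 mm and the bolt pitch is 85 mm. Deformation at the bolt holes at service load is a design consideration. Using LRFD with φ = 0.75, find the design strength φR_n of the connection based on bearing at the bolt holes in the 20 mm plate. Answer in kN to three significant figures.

1250 kN

Per bolt r_n = 1.2 l_c t F_u ≤ 2.4 d t F_u; upper limit = 2.4 × 27 × 20 × 430 / 1000 = 557.3 kN.
Edge bolt: l_c = 70 − 30/2 = 55 mm → 1.2 × 55 × 20 × 430 / 1000 = 567.6 → r_n = 557.3 kN.
Interior bolts: l_c = 85 − 30 = 55 mm → 1.2 × 55 × 20 × 430 / 1000 = 567.6 → r_n = 557.3 kN.
R_n = 1 × 557.3 + 2 × 557.3 = 1672 kN.
Design strength φR_n = 0.75 × 1672 = 1250 kN.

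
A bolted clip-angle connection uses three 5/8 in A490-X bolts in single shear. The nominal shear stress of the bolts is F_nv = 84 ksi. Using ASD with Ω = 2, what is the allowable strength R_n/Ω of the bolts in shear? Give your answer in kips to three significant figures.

38.7 kips

A_b = π × 0.625² / 4 = 0.3068 in².
R_n = F_nv · A_b · n · n_s = 84 × 0.3068 × 3 × 1 = 77.31 kips.
Allowable strength R_n/Ω = 77.31 / 2 = 38.7 kips.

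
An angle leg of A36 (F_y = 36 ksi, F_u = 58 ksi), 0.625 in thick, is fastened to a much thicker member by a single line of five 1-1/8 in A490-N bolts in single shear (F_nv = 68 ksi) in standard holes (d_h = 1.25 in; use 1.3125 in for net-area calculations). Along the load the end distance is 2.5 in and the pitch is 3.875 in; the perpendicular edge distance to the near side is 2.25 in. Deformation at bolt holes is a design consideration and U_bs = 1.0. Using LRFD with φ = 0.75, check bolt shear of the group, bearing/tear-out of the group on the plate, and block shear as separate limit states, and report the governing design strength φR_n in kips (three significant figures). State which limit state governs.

226 kips (block shear governs)

Bolt shear: A_b = π·1.125²/4 = 0.994 in²; R_n = 68 × 0.994 × 5 × 1 = 338 kips → 0.75 × 338 = 253 kips.
Bearing: edge l_c = 1.875, r_n = 81.56 kips; interior l_c = 2.625, r_n = 97.87 kips; R_n = 81.56 + 4·97.87 = 473.1 kips → 355 kips.
Block shear: A_gv = 11.25, A_nv = 7.559, A_nt = 0.9961 in²; R_n = min(0.6F_uA_nv, 0.6F_yA_gv) + U_bs·F_u·A_nt = 300.8 kips → 226 kips.
Block shear governs: 226 kips.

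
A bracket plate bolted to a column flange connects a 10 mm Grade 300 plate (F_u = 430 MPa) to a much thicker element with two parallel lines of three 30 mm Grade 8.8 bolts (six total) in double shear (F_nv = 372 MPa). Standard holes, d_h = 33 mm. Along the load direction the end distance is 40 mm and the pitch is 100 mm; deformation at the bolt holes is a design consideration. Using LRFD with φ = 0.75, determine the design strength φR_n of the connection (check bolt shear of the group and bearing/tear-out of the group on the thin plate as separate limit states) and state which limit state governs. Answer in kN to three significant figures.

1110 kN (bearing governs)

Bolt shear: A_b = π·30²/4 = 706.9 mm²; R_n = 372 × 706.9 × 6 × 2 / 1000 = 3155 kN → 0.75 × 3155 = 2370 kN.
Bearing (1.2 l_c t F_u ≤ 2.4 d t F_u): upper limit = 2.4·30·10·430 / 1000 = 309.6 kN.
  Edge l_c = 40 − 33/2 = 23.5 → r_n = 121.3 kN; interior l_c = 100 − 33 = 67 → r_n = 309.6 kN.
  R_n,bearing = 2·121.3 + 4·309.6 = 1481 kN → 0.75 × 1481 = 1110 kN.
Bearing governs: 1110 kN.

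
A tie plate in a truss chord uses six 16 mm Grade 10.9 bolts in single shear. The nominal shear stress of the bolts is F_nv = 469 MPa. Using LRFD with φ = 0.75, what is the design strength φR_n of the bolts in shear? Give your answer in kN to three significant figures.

424 kN

A_b = π × 16² / 4 = 201.1 mm².
R_n = F_nv · A_b · n · n_s = 469 × 201.1 × 6 × 1 / 1000 = 565.8 kN.
Design strength φR_n = 0.75 × 565.8 = 424 kN.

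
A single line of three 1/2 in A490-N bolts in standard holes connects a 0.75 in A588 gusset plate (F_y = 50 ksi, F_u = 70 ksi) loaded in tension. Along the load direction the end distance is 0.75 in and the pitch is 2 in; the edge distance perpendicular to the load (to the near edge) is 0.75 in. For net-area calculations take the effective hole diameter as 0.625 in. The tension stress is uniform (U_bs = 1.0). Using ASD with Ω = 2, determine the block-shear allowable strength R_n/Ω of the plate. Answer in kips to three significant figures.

61.7 kips

Shear plane L_v = 0.75 + 2·2 = 4.75 in; A_gv = 4.75 × 0.75 = 3.562 in².
A_nv = (4.75 − 2.5·0.625) × 0.75 = 2.391 in².
A_nt = (0.75 − 0.5·0.625) × 0.75 = 0.3281 in².
0.6 F_u A_nv = 100.4 kips; 0.6 F_y A_gv = 106.9 kips → shear rupture governs the shear term.
R_n = 100.4 + 1.0 × 70 × 0.3281 = 123.4 kips.
Allowable strength R_n/Ω = 123.4 / 2 = 61.7 kips.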